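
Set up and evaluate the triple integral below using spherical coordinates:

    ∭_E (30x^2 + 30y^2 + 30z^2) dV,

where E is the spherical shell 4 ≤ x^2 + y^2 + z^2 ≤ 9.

In spherical coordinates, x = ρ sin(φ) cos(θ), y = ρ sin(φ) sin(θ), z = ρ cos(φ), and dV = ρ^2 sin(φ) dρ dφ dθ.

The integrand becomes 30ρ^2, so

    ∭_E (30x^2 + 30y^2 + 30z^2) dV = ∫_{0}^{2π} ∫_{0}^{π} ∫_{2}^{3} (30ρ^2) · ρ^2 sin(φ) dρ dφ dθ.

Inner (ρ): 1266sin(φ).
Middle (φ): 2532.
Outer (θ): 5064π.

Therefore the triple integral equals 5064π.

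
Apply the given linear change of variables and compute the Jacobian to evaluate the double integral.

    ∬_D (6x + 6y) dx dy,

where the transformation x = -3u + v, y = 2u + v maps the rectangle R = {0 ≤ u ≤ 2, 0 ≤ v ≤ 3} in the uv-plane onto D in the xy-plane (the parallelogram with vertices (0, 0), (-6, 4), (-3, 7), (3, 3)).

Compute the Jacobian determinant of (x, y) with respect to (u, v):

    ∂(x,y)/∂(u,v) = | -3  1 | = (-3)(1) - (1)(2) = -5.
                   | 2  1 |

Its absolute value is |J| = 5 (the area scaling factor).

Substituting x = -3u + v, y = 2u + v into the integrand,

    6x + 6y → -6u + 12v,

so the integral becomes

    ∬_R (-6u + 12v) · |J| du dv = ∫_0^2 ∫_0^3 (-30u + 60v) dv du.

Inner (v): 270 - 90u.
Outer (u): 360.

Therefore ∬_D (6x + 6y) dx dy = 360.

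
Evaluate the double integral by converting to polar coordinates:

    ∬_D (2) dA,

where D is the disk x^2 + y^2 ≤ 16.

The region D is 0 ≤ r ≤ 4, 0 ≤ θ ≤ 2π in polar coordinates, where x = r cos(θ), y = r sin(θ), and dA = r dr dθ.

Under the substitution, the integrand becomes 2, so

    ∬_D (2) dA = ∫_{0}^{2π} ∫_{0}^{4} (2) · r dr dθ.

Inner integral (in r): ∫_{0}^{4} (2) · r dr = 16.

Outer integral (in θ): ∫_{0}^{2π} (16) dθ = 32π.

Therefore ∬_D (2) dA = 32π.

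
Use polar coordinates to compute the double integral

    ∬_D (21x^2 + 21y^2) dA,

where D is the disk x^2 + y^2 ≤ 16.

The region D is 0 ≤ r ≤ 4, 0 ≤ θ ≤ 2π in polar coordinates, where x = r cos(θ), y = r sin(θ), and dA = r dr dθ.

Under the substitution, the integrand becomes 21r^2, so

    ∬_D (21x^2 + 21y^2) dA = ∫_{0}^{2π} ∫_{0}^{4} (21r^2) · r dr dθ.

Inner integral (in r): ∫_{0}^{4} (21r^2) · r dr = 1344.

Outer integral (in θ): ∫_{0}^{2π} (1344) dθ = 2688π.

Therefore ∬_D (21x^2 + 21y^2) dA = 2688π.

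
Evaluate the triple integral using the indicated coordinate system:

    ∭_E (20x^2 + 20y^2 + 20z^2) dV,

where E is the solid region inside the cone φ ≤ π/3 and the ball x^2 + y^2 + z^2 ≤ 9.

In spherical coordinates, x = ρ sin(φ) cos(θ), y = ρ sin(φ) sin(θ), z = ρ cos(φ), and dV = ρ^2 sin(φ) dρ dφ dθ.

The integrand becomes 20ρ^2, so

    ∭_E (20x^2 + 20y^2 + 20z^2) dV = ∫_{0}^{2π} ∫_{0}^{π/3} ∫_{0}^{3} (20ρ^2) · ρ^2 sin(φ) dρ dφ dθ.

Inner (ρ): 972sin(φ).
Middle (φ): 486.
Outer (θ): 972π.

Therefore the triple integral equals 972π.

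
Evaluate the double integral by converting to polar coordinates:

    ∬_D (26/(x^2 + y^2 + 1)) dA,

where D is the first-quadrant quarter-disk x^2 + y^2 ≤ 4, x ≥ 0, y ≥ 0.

The region D is 0 ≤ r ≤ 2, 0 ≤ θ ≤ π/2 in polar coordinates, where x = r cos(θ), y = r sin(θ), and dA = r dr dθ.

Under the substitution, the integrand becomes 26/(r^2 + 1), so

    ∬_D (26/(x^2 + y^2 + 1)) dA = ∫_{0}^{π/2} ∫_{0}^{2} (26/(r^2 + 1)) · r dr dθ.

Inner integral (in r): ∫_{0}^{2} (26/(r^2 + 1)) · r dr = log(1220703125).

Outer integral (in θ): ∫_{0}^{π/2} (log(1220703125)) dθ = log(1220703125^(π/2)).

Therefore ∬_D (26/(x^2 + y^2 + 1)) dA = log(1220703125^(π/2)).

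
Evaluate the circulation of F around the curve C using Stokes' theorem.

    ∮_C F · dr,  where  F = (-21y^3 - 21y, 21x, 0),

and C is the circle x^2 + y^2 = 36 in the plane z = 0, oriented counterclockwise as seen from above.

Let S be the flat disk x^2 + y^2 ≤ 36 in the plane z = 0, with upward unit normal n̂ = ẑ. By Stokes' theorem,

    ∮_C F · dr = ∬_S (∇ × F) · n̂ dS = ∬_D (curl F)_z dA,

where D is the disk x^2 + y^2 ≤ 36.

Compute the curl of F = (-21y^3 - 21y, 21x, 0):
    (∇ × F)_x = ∂F_z/∂y - ∂F_y/∂z = 0,
    (∇ × F)_y = ∂F_x/∂z - ∂F_z/∂x = 0,
    (∇ × F)_z = ∂F_y/∂x - ∂F_x/∂y = 63y^2 + 42.

On z = 0, (curl F)_z = 63y^2 + 42.

Convert to polar (x = r cos θ, y = r sin θ, dA = r dr dθ); the integrand becomes 63r^2sin(θ)^2 + 42, so

    ∬_D (curl F)_z dA = ∫_0^{2π} ∫_0^{6} (63r^2sin(θ)^2 + 42) · r dr dθ.

Inner (r from 0 to 6): 20412sin(θ)^2 + 756.
Outer (θ from 0 to 2π): 21924π.

Therefore ∮_C F · dr = 21924π.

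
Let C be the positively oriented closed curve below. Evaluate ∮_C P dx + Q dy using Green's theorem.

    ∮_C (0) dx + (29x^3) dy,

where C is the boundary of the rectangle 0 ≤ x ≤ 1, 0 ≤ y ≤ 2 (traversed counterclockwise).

Green's theorem converts the closed line integral into a double integral over the enclosed region D:

    ∮_C P dx + Q dy = ∬_D (∂Q/∂x - ∂P/∂y) dA.

Here P = 0, Q = 29x^3, so

    ∂Q/∂x = 87x^2,    ∂P/∂y = 0,
    ∂Q/∂x - ∂P/∂y = 87x^2.

D is the region 0 ≤ x ≤ 1, 0 ≤ y ≤ 2. Evaluating the double integral:

    ∬_D (87x^2) dA = ∫_0^{1} ∫_0^{2} (87x^2) dy dx.

Inner (y from 0 to 2): 174x^2.
Outer (x from 0 to 1): 58.

Therefore ∮_C P dx + Q dy = 58.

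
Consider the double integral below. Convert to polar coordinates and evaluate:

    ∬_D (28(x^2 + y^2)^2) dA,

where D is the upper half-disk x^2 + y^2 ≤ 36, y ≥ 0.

The region D is 0 ≤ r ≤ 6, 0 ≤ θ ≤ π in polar coordinates, where x = r cos(θ), y = r sin(θ), and dA = r dr dθ.

Under the substitution, the integrand becomes 28r^4, so

    ∬_D (28(x^2 + y^2)^2) dA = ∫_{0}^{π} ∫_{0}^{6} (28r^4) · r dr dθ.

Inner integral (in r): ∫_{0}^{6} (28r^4) · r dr = 217728.

Outer integral (in θ): ∫_{0}^{π} (217728) dθ = 217728π.

Therefore ∬_D (28(x^2 + y^2)^2) dA = 217728π.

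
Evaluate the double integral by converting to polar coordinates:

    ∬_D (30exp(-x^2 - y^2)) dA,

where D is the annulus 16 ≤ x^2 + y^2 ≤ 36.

The region D is 4 ≤ r ≤ 6, 0 ≤ θ ≤ 2π in polar coordinates, where x = r cos(θ), y = r sin(θ), and dA = r dr dθ.

Under the substitution, the integrand becomes 30exp(-r^2), so

    ∬_D (30exp(-x^2 - y^2)) dA = ∫_{0}^{2π} ∫_{4}^{6} (30exp(-r^2)) · r dr dθ.

Inner integral (in r): ∫_{4}^{6} (30exp(-r^2)) · r dr = -(15 - 15exp(20))exp(-36).

Outer integral (in θ): ∫_{0}^{2π} (-(15 - 15exp(20))exp(-36)) dθ = -30π (1 - exp(20))exp(-36).

Therefore ∬_D (30exp(-x^2 - y^2)) dA = -30π (1 - exp(20))exp(-36).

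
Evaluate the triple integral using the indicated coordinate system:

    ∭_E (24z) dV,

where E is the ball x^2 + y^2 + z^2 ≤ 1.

In spherical coordinates, x = ρ sin(φ) cos(θ), y = ρ sin(φ) sin(θ), z = ρ cos(φ), and dV = ρ^2 sin(φ) dρ dφ dθ.

The integrand becomes 24ρ cos(φ), so

    ∭_E (24z) dV = ∫_{0}^{2π} ∫_{0}^{π} ∫_{0}^{1} (24ρ cos(φ)) · ρ^2 sin(φ) dρ dφ dθ.

Inner (ρ): 3sin(2φ).
Middle (φ): 0.
Outer (θ): 0.

Therefore the triple integral equals 0.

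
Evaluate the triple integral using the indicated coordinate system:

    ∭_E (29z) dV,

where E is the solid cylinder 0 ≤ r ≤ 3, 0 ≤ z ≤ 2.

In cylindrical coordinates, x = r cos(θ), y = r sin(θ), z = z, and dV = r dr dθ dz.

The integrand becomes 29z, so

    ∭_E (29z) dV = ∫_{0}^{2π} ∫_{0}^{3} ∫_{0}^{2} (29z) · r dz dr dθ.

Inner (z): 58r.
Middle (r from 0 to 3): 261.
Outer (θ): 522π.

Therefore the triple integral equals 522π.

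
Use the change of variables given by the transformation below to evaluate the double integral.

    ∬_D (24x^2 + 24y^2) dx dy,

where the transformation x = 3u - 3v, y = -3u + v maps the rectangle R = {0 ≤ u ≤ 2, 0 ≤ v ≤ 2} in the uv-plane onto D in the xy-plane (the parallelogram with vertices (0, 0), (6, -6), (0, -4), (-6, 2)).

Compute the Jacobian determinant of (x, y) with respect to (u, v):

    ∂(x,y)/∂(u,v) = | 3  -3 | = (3)(1) - (-3)(-3) = -6.
                   | -3  1 |

Its absolute value is |J| = 6 (the area scaling factor).

Substituting x = 3u - 3v, y = -3u + v into the integrand,

    24x^2 + 24y^2 → 432u^2 - 576u v + 240v^2,

so the integral becomes

    ∬_R (432u^2 - 576u v + 240v^2) · |J| du dv = ∫_0^2 ∫_0^2 (2592u^2 - 3456u v + 1440v^2) dv du.

Inner (v): 5184u^2 - 6912u + 3840.
Outer (u): 7680.

Therefore ∬_D (24x^2 + 24y^2) dx dy = 7680.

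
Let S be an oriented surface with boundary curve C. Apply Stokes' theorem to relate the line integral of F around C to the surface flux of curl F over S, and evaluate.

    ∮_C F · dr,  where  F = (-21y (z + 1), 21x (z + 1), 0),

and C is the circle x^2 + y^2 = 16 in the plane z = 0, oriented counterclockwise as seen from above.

Let S be the flat disk x^2 + y^2 ≤ 16 in the plane z = 0, with upward unit normal n̂ = ẑ. By Stokes' theorem,

    ∮_C F · dr = ∬_S (∇ × F) · n̂ dS = ∬_D (curl F)_z dA,

where D is the disk x^2 + y^2 ≤ 16.

Compute the curl of F = (-21y (z + 1), 21x (z + 1), 0):
    (∇ × F)_x = ∂F_z/∂y - ∂F_y/∂z = -21x,
    (∇ × F)_y = ∂F_x/∂z - ∂F_z/∂x = -21y,
    (∇ × F)_z = ∂F_y/∂x - ∂F_x/∂y = 42z + 42.

On z = 0, (curl F)_z = 42.

Convert to polar (x = r cos θ, y = r sin θ, dA = r dr dθ); the integrand becomes 42, so

    ∬_D (curl F)_z dA = ∫_0^{2π} ∫_0^{4} (42) · r dr dθ.

Inner (r from 0 to 4): 336.
Outer (θ from 0 to 2π): 672π.

Therefore ∮_C F · dr = 672π.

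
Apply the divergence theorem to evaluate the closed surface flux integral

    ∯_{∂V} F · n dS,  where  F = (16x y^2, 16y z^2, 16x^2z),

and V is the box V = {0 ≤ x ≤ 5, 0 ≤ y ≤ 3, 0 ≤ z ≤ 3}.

By the divergence theorem,

    ∯_{∂V} F · n dS = ∭_V (∇ · F) dV.

Compute the divergence:
    ∇ · F = ∂F_x/∂x + ∂F_y/∂y + ∂F_z/∂z = 16y^2 + 16z^2 + 16x^2 = 16x^2 + 16y^2 + 16z^2.

V is a rectangular box, so dV = dx dy dz with 0 ≤ x ≤ 5, 0 ≤ y ≤ 3, 0 ≤ z ≤ 3.

Integrate (16x^2 + 16y^2 + 16z^2) over V as an iterated integral:

    ∭_V (∇·F) dV = ∫_0^{5} ∫_0^{3} ∫_0^{3} (16x^2 + 16y^2 + 16z^2) dz dy dx.

Inner (z from 0 to 3): 48x^2 + 48y^2 + 144.
Middle (y from 0 to 3): 144x^2 + 864.
Outer (x from 0 to 5): 10320.

Therefore ∯_{∂V} F · n dS = 10320.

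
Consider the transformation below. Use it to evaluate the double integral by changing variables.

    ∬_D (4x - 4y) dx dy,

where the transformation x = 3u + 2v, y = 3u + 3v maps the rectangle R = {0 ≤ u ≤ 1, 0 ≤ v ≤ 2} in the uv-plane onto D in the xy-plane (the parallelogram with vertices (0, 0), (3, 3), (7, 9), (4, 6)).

Compute the Jacobian determinant of (x, y) with respect to (u, v):

    ∂(x,y)/∂(u,v) = | 3  2 | = (3)(3) - (2)(3) = 3.
                   | 3  3 |

Its absolute value is |J| = 3 (the area scaling factor).

Substituting x = 3u + 2v, y = 3u + 3v into the integrand,

    4x - 4y → -4v,

so the integral becomes

    ∬_R (-4v) · |J| du dv = ∫_0^1 ∫_0^2 (-12v) dv du.

Inner (v): -24.
Outer (u): -24.

Therefore ∬_D (4x - 4y) dx dy = -24.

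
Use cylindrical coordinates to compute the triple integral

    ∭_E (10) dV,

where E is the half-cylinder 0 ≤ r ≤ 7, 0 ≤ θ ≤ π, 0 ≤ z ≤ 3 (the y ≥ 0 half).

In cylindrical coordinates, x = r cos(θ), y = r sin(θ), z = z, and dV = r dr dθ dz.

The integrand becomes 10, so

    ∭_E (10) dV = ∫_{0}^{π} ∫_{0}^{7} ∫_{0}^{3} (10) · r dz dr dθ.

Inner (z): 30r.
Middle (r from 0 to 7): 735.
Outer (θ): 735π.

Therefore the triple integral equals 735π.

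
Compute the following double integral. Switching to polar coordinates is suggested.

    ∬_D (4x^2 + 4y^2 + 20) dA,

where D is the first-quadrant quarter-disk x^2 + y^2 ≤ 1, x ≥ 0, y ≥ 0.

The region D is 0 ≤ r ≤ 1, 0 ≤ θ ≤ π/2 in polar coordinates, where x = r cos(θ), y = r sin(θ), and dA = r dr dθ.

Under the substitution, the integrand becomes 4r^2 + 20, so

    ∬_D (4x^2 + 4y^2 + 20) dA = ∫_{0}^{π/2} ∫_{0}^{1} (4r^2 + 20) · r dr dθ.

Inner integral (in r): ∫_{0}^{1} (4r^2 + 20) · r dr = 11.

Outer integral (in θ): ∫_{0}^{π/2} (11) dθ = 11π/2.

Therefore ∬_D (4x^2 + 4y^2 + 20) dA = 11π/2.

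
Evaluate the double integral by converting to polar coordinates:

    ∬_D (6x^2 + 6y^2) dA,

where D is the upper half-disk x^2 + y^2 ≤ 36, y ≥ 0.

The region D is 0 ≤ r ≤ 6, 0 ≤ θ ≤ π in polar coordinates, where x = r cos(θ), y = r sin(θ), and dA = r dr dθ.

Under the substitution, the integrand becomes 6r^2, so

    ∬_D (6x^2 + 6y^2) dA = ∫_{0}^{π} ∫_{0}^{6} (6r^2) · r dr dθ.

Inner integral (in r): ∫_{0}^{6} (6r^2) · r dr = 1944.

Outer integral (in θ): ∫_{0}^{π} (1944) dθ = 1944π.

Therefore ∬_D (6x^2 + 6y^2) dA = 1944π.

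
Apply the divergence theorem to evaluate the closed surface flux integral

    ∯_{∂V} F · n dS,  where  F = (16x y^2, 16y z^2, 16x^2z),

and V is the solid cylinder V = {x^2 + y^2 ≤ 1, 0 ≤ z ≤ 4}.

By the divergence theorem,

    ∯_{∂V} F · n dS = ∭_V (∇ · F) dV.

Compute the divergence:
    ∇ · F = ∂F_x/∂x + ∂F_y/∂y + ∂F_z/∂z = 16y^2 + 16z^2 + 16x^2 = 16x^2 + 16y^2 + 16z^2.

In cylindrical coordinates, x = r cos(θ), y = r sin(θ), z = z, dV = r dr dθ dz, with 0 ≤ r ≤ 1, 0 ≤ θ ≤ 2π, 0 ≤ z ≤ 4.

The integrand, after substitution and multiplying by the volume element, becomes (16r^2 + 16z^2) · r, so

    ∭_V (∇·F) dV = ∫_0^{2π} ∫_0^{1} ∫_0^{4} (16r^2 + 16z^2) · r dz dr dθ.

Inner (z from 0 to 4): 64r (r^2 + 16/3).
Middle (r from 0 to 1): 560/3.
Outer (θ from 0 to 2π): 1120π/3.

Therefore ∯_{∂V} F · n dS = 1120π/3.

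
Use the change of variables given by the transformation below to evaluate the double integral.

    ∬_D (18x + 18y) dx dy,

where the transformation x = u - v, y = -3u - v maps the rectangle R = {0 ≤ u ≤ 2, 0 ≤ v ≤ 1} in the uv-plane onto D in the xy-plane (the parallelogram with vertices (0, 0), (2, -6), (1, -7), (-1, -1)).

Compute the Jacobian determinant of (x, y) with respect to (u, v):

    ∂(x,y)/∂(u,v) = | 1  -1 | = (1)(-1) - (-1)(-3) = -4.
                   | -3  -1 |

Its absolute value is |J| = 4 (the area scaling factor).

Substituting x = u - v, y = -3u - v into the integrand,

    18x + 18y → -36u - 36v,

so the integral becomes

    ∬_R (-36u - 36v) · |J| du dv = ∫_0^2 ∫_0^1 (-144u - 144v) dv du.

Inner (v): -144u - 72.
Outer (u): -432.

Therefore ∬_D (18x + 18y) dx dy = -432.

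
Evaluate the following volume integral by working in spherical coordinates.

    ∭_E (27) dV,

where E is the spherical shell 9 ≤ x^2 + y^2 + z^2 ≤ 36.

In spherical coordinates, x = ρ sin(φ) cos(θ), y = ρ sin(φ) sin(θ), z = ρ cos(φ), and dV = ρ^2 sin(φ) dρ dφ dθ.

The integrand becomes 27, so

    ∭_E (27) dV = ∫_{0}^{2π} ∫_{0}^{π} ∫_{3}^{6} (27) · ρ^2 sin(φ) dρ dφ dθ.

Inner (ρ): 1701sin(φ).
Middle (φ): 3402.
Outer (θ): 6804π.

Therefore the triple integral equals 6804π.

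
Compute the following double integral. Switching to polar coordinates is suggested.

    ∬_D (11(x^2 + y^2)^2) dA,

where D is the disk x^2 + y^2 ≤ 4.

The region D is 0 ≤ r ≤ 2, 0 ≤ θ ≤ 2π in polar coordinates, where x = r cos(θ), y = r sin(θ), and dA = r dr dθ.

Under the substitution, the integrand becomes 11r^4, so

    ∬_D (11(x^2 + y^2)^2) dA = ∫_{0}^{2π} ∫_{0}^{2} (11r^4) · r dr dθ.

Inner integral (in r): ∫_{0}^{2} (11r^4) · r dr = 352/3.

Outer integral (in θ): ∫_{0}^{2π} (352/3) dθ = 704π/3.

Therefore ∬_D (11(x^2 + y^2)^2) dA = 704π/3.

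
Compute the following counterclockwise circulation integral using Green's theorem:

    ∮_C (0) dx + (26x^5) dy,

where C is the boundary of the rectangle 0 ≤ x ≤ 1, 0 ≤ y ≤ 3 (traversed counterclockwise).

Green's theorem converts the closed line integral into a double integral over the enclosed region D:

    ∮_C P dx + Q dy = ∬_D (∂Q/∂x - ∂P/∂y) dA.

Here P = 0, Q = 26x^5, so

    ∂Q/∂x = 130x^4,    ∂P/∂y = 0,
    ∂Q/∂x - ∂P/∂y = 130x^4.

D is the region 0 ≤ x ≤ 1, 0 ≤ y ≤ 3. Evaluating the double integral:

    ∬_D (130x^4) dA = ∫_0^{1} ∫_0^{3} (130x^4) dy dx.

Inner (y from 0 to 3): 390x^4.
Outer (x from 0 to 1): 78.

Therefore ∮_C P dx + Q dy = 78.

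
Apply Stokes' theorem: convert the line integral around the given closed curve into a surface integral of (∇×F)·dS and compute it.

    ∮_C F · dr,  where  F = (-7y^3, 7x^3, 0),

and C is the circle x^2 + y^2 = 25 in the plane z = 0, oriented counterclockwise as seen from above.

Let S be the flat disk x^2 + y^2 ≤ 25 in the plane z = 0, with upward unit normal n̂ = ẑ. By Stokes' theorem,

    ∮_C F · dr = ∬_S (∇ × F) · n̂ dS = ∬_D (curl F)_z dA,

where D is the disk x^2 + y^2 ≤ 25.

Compute the curl of F = (-7y^3, 7x^3, 0):
    (∇ × F)_x = ∂F_z/∂y - ∂F_y/∂z = 0,
    (∇ × F)_y = ∂F_x/∂z - ∂F_z/∂x = 0,
    (∇ × F)_z = ∂F_y/∂x - ∂F_x/∂y = 21x^2 + 21y^2.

On z = 0, (curl F)_z = 21x^2 + 21y^2.

Convert to polar (x = r cos θ, y = r sin θ, dA = r dr dθ); the integrand becomes 21r^2, so

    ∬_D (curl F)_z dA = ∫_0^{2π} ∫_0^{5} (21r^2) · r dr dθ.

Inner (r from 0 to 5): 13125/4.
Outer (θ from 0 to 2π): 13125π/2.

Therefore ∮_C F · dr = 13125π/2.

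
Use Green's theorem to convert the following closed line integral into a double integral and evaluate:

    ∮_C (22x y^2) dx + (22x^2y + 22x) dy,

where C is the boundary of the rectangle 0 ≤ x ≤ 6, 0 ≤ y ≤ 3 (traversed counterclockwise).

Green's theorem converts the closed line integral into a double integral over the enclosed region D:

    ∮_C P dx + Q dy = ∬_D (∂Q/∂x - ∂P/∂y) dA.

Here P = 22x y^2, Q = 22x^2y + 22x, so

    ∂Q/∂x = 44x y + 22,    ∂P/∂y = 44x y,
    ∂Q/∂x - ∂P/∂y = 22.

D is the region 0 ≤ x ≤ 6, 0 ≤ y ≤ 3. Evaluating the double integral:

    ∬_D (22) dA = ∫_0^{6} ∫_0^{3} (22) dy dx.

Inner (y from 0 to 3): 66.
Outer (x from 0 to 6): 396.

Therefore ∮_C P dx + Q dy = 396.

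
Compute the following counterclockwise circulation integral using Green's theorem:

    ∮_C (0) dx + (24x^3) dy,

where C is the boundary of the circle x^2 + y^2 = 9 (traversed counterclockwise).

Green's theorem converts the closed line integral into a double integral over the enclosed region D:

    ∮_C P dx + Q dy = ∬_D (∂Q/∂x - ∂P/∂y) dA.

Here P = 0, Q = 24x^3, so

    ∂Q/∂x = 72x^2,    ∂P/∂y = 0,
    ∂Q/∂x - ∂P/∂y = 72x^2.

D is the region x^2 + y^2 ≤ 9. Evaluating the double integral:

In polar coordinates (x = r cos θ, y = r sin θ, dA = r dr dθ) the integrand becomes 72r^2cos(θ)^2, so

    ∬_D (72x^2) dA = ∫_0^{2π} ∫_0^{3} (72r^2cos(θ)^2) · r dr dθ.

Inner (r from 0 to 3): 1458cos(θ)^2.
Outer (θ from 0 to 2π): 1458π.

Therefore ∮_C P dx + Q dy = 1458π.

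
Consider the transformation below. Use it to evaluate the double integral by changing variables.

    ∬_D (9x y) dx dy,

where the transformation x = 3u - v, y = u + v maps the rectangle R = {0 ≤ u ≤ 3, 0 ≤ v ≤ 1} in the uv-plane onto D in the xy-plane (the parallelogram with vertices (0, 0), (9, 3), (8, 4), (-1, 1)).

Compute the Jacobian determinant of (x, y) with respect to (u, v):

    ∂(x,y)/∂(u,v) = | 3  -1 | = (3)(1) - (-1)(1) = 4.
                   | 1  1 |

Its absolute value is |J| = 4 (the area scaling factor).

Substituting x = 3u - v, y = u + v into the integrand,

    9x y → 27u^2 + 18u v - 9v^2,

so the integral becomes

    ∬_R (27u^2 + 18u v - 9v^2) · |J| du dv = ∫_0^3 ∫_0^1 (108u^2 + 72u v - 36v^2) dv du.

Inner (v): 108u^2 + 36u - 12.
Outer (u): 1098.

Therefore ∬_D (9x y) dx dy = 1098.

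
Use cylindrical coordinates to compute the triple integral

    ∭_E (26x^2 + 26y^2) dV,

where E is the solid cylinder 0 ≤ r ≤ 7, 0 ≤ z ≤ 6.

In cylindrical coordinates, x = r cos(θ), y = r sin(θ), z = z, and dV = r dr dθ dz.

The integrand becomes 26r^2, so

    ∭_E (26x^2 + 26y^2) dV = ∫_{0}^{2π} ∫_{0}^{7} ∫_{0}^{6} (26r^2) · r dz dr dθ.

Inner (z): 156r^3.
Middle (r from 0 to 7): 93639.
Outer (θ): 187278π.

Therefore the triple integral equals 187278π.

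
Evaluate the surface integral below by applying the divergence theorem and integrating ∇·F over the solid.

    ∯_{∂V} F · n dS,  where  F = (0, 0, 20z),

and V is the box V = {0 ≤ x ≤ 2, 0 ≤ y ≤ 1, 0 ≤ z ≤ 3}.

By the divergence theorem,

    ∯_{∂V} F · n dS = ∭_V (∇ · F) dV.

Compute the divergence:
    ∇ · F = ∂F_x/∂x + ∂F_y/∂y + ∂F_z/∂z = 0 + 0 + 20 = 20.

V is a rectangular box, so dV = dx dy dz with 0 ≤ x ≤ 2, 0 ≤ y ≤ 1, 0 ≤ z ≤ 3.

Integrate (20) over V as an iterated integral:

    ∭_V (∇·F) dV = ∫_0^{2} ∫_0^{1} ∫_0^{3} (20) dz dy dx.

Inner (z from 0 to 3): 60.
Middle (y from 0 to 1): 60.
Outer (x from 0 to 2): 120.

Therefore ∯_{∂V} F · n dS = 120.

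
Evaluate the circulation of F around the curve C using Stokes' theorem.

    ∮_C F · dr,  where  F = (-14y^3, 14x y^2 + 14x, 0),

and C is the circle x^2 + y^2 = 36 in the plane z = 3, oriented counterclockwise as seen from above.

Let S be the flat disk x^2 + y^2 ≤ 36 in the plane z = 3, with upward unit normal n̂ = ẑ. By Stokes' theorem,

    ∮_C F · dr = ∬_S (∇ × F) · n̂ dS = ∬_D (curl F)_z dA,

where D is the disk x^2 + y^2 ≤ 36.

Compute the curl of F = (-14y^3, 14x y^2 + 14x, 0):
    (∇ × F)_x = ∂F_z/∂y - ∂F_y/∂z = 0,
    (∇ × F)_y = ∂F_x/∂z - ∂F_z/∂x = 0,
    (∇ × F)_z = ∂F_y/∂x - ∂F_x/∂y = 56y^2 + 14.

On z = 3, (curl F)_z = 56y^2 + 14.

Convert to polar (x = r cos θ, y = r sin θ, dA = r dr dθ); the integrand becomes 56r^2sin(θ)^2 + 14, so

    ∬_D (curl F)_z dA = ∫_0^{2π} ∫_0^{6} (56r^2sin(θ)^2 + 14) · r dr dθ.

Inner (r from 0 to 6): 18144sin(θ)^2 + 252.
Outer (θ from 0 to 2π): 18648π.

Therefore ∮_C F · dr = 18648π.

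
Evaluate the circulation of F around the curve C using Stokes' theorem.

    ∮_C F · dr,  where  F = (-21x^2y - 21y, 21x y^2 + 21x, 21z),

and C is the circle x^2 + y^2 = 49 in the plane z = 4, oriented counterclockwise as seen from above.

Let S be the flat disk x^2 + y^2 ≤ 49 in the plane z = 4, with upward unit normal n̂ = ẑ. By Stokes' theorem,

    ∮_C F · dr = ∬_S (∇ × F) · n̂ dS = ∬_D (curl F)_z dA,

where D is the disk x^2 + y^2 ≤ 49.

Compute the curl of F = (-21x^2y - 21y, 21x y^2 + 21x, 21z):
    (∇ × F)_x = ∂F_z/∂y - ∂F_y/∂z = 0,
    (∇ × F)_y = ∂F_x/∂z - ∂F_z/∂x = 0,
    (∇ × F)_z = ∂F_y/∂x - ∂F_x/∂y = 21x^2 + 21y^2 + 42.

On z = 4, (curl F)_z = 21x^2 + 21y^2 + 42.

Convert to polar (x = r cos θ, y = r sin θ, dA = r dr dθ); the integrand becomes 21r^2 + 42, so

    ∬_D (curl F)_z dA = ∫_0^{2π} ∫_0^{7} (21r^2 + 42) · r dr dθ.

Inner (r from 0 to 7): 54537/4.
Outer (θ from 0 to 2π): 54537π/2.

Therefore ∮_C F · dr = 54537π/2.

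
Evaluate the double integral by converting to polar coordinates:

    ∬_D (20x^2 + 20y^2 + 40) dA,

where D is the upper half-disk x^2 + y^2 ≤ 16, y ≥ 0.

The region D is 0 ≤ r ≤ 4, 0 ≤ θ ≤ π in polar coordinates, where x = r cos(θ), y = r sin(θ), and dA = r dr dθ.

Under the substitution, the integrand becomes 20r^2 + 40, so

    ∬_D (20x^2 + 20y^2 + 40) dA = ∫_{0}^{π} ∫_{0}^{4} (20r^2 + 40) · r dr dθ.

Inner integral (in r): ∫_{0}^{4} (20r^2 + 40) · r dr = 1600.

Outer integral (in θ): ∫_{0}^{π} (1600) dθ = 1600π.

Therefore ∬_D (20x^2 + 20y^2 + 40) dA = 1600π.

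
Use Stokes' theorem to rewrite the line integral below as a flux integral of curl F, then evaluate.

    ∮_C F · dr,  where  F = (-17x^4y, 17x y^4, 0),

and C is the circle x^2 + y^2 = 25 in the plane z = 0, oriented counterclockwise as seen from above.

Let S be the flat disk x^2 + y^2 ≤ 25 in the plane z = 0, with upward unit normal n̂ = ẑ. By Stokes' theorem,

    ∮_C F · dr = ∬_S (∇ × F) · n̂ dS = ∬_D (curl F)_z dA,

where D is the disk x^2 + y^2 ≤ 25.

Compute the curl of F = (-17x^4y, 17x y^4, 0):
    (∇ × F)_x = ∂F_z/∂y - ∂F_y/∂z = 0,
    (∇ × F)_y = ∂F_x/∂z - ∂F_z/∂x = 0,
    (∇ × F)_z = ∂F_y/∂x - ∂F_x/∂y = 17x^4 + 17y^4.

On z = 0, (curl F)_z = 17x^4 + 17y^4.

Convert to polar (x = r cos θ, y = r sin θ, dA = r dr dθ); the integrand becomes 17r^4(sin(θ)^4 + cos(θ)^4), so

    ∬_D (curl F)_z dA = ∫_0^{2π} ∫_0^{5} (17r^4(sin(θ)^4 + cos(θ)^4)) · r dr dθ.

Inner (r from 0 to 5): 265625sin(θ)^4/6 + 265625cos(θ)^4/6.
Outer (θ from 0 to 2π): 265625π/4.

Therefore ∮_C F · dr = 265625π/4.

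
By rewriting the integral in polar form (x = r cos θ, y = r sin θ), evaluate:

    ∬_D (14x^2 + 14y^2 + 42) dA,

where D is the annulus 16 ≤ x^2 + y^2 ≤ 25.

The region D is 4 ≤ r ≤ 5, 0 ≤ θ ≤ 2π in polar coordinates, where x = r cos(θ), y = r sin(θ), and dA = r dr dθ.

Under the substitution, the integrand becomes 14r^2 + 42, so

    ∬_D (14x^2 + 14y^2 + 42) dA = ∫_{0}^{2π} ∫_{4}^{5} (14r^2 + 42) · r dr dθ.

Inner integral (in r): ∫_{4}^{5} (14r^2 + 42) · r dr = 2961/2.

Outer integral (in θ): ∫_{0}^{2π} (2961/2) dθ = 2961π.

Therefore ∬_D (14x^2 + 14y^2 + 42) dA = 2961π.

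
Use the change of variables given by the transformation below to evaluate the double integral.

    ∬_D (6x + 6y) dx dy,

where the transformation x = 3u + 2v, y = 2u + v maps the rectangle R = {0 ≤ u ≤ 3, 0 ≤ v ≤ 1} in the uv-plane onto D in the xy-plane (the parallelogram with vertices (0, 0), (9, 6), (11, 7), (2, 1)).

Compute the Jacobian determinant of (x, y) with respect to (u, v):

    ∂(x,y)/∂(u,v) = | 3  2 | = (3)(1) - (2)(2) = -1.
                   | 2  1 |

Its absolute value is |J| = 1 (the area scaling factor).

Substituting x = 3u + 2v, y = 2u + v into the integrand,

    6x + 6y → 30u + 18v,

so the integral becomes

    ∬_R (30u + 18v) · |J| du dv = ∫_0^3 ∫_0^1 (30u + 18v) dv du.

Inner (v): 30u + 9.
Outer (u): 162.

Therefore ∬_D (6x + 6y) dx dy = 162.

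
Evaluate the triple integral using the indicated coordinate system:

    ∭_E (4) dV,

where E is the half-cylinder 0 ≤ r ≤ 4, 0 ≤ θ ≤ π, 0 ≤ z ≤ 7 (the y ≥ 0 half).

In cylindrical coordinates, x = r cos(θ), y = r sin(θ), z = z, and dV = r dr dθ dz.

The integrand becomes 4, so

    ∭_E (4) dV = ∫_{0}^{π} ∫_{0}^{4} ∫_{0}^{7} (4) · r dz dr dθ.

Inner (z): 28r.
Middle (r from 0 to 4): 224.
Outer (θ): 224π.

Therefore the triple integral equals 224π.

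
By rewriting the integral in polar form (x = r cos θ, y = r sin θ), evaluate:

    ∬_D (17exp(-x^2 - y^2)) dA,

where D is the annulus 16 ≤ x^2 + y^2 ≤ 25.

The region D is 4 ≤ r ≤ 5, 0 ≤ θ ≤ 2π in polar coordinates, where x = r cos(θ), y = r sin(θ), and dA = r dr dθ.

Under the substitution, the integrand becomes 17exp(-r^2), so

    ∬_D (17exp(-x^2 - y^2)) dA = ∫_{0}^{2π} ∫_{4}^{5} (17exp(-r^2)) · r dr dθ.

Inner integral (in r): ∫_{4}^{5} (17exp(-r^2)) · r dr = -(17 - 17exp(9))exp(-25)/2.

Outer integral (in θ): ∫_{0}^{2π} (-(17 - 17exp(9))exp(-25)/2) dθ = -17π (1 - exp(9))exp(-25).

Therefore ∬_D (17exp(-x^2 - y^2)) dA = -17π (1 - exp(9))exp(-25).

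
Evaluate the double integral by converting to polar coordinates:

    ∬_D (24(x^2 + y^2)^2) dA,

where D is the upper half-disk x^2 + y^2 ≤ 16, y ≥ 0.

The region D is 0 ≤ r ≤ 4, 0 ≤ θ ≤ π in polar coordinates, where x = r cos(θ), y = r sin(θ), and dA = r dr dθ.

Under the substitution, the integrand becomes 24r^4, so

    ∬_D (24(x^2 + y^2)^2) dA = ∫_{0}^{π} ∫_{0}^{4} (24r^4) · r dr dθ.

Inner integral (in r): ∫_{0}^{4} (24r^4) · r dr = 16384.

Outer integral (in θ): ∫_{0}^{π} (16384) dθ = 16384π.

Therefore ∬_D (24(x^2 + y^2)^2) dA = 16384π.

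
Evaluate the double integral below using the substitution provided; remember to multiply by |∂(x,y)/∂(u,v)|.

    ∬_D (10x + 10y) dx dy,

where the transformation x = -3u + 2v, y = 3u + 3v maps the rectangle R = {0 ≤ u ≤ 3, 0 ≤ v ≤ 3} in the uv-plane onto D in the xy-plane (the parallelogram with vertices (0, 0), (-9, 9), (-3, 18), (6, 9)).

Compute the Jacobian determinant of (x, y) with respect to (u, v):

    ∂(x,y)/∂(u,v) = | -3  2 | = (-3)(3) - (2)(3) = -15.
                   | 3  3 |

Its absolute value is |J| = 15 (the area scaling factor).

Substituting x = -3u + 2v, y = 3u + 3v into the integrand,

    10x + 10y → 50v,

so the integral becomes

    ∬_R (50v) · |J| du dv = ∫_0^3 ∫_0^3 (750v) dv du.

Inner (v): 3375.
Outer (u): 10125.

Therefore ∬_D (10x + 10y) dx dy = 10125.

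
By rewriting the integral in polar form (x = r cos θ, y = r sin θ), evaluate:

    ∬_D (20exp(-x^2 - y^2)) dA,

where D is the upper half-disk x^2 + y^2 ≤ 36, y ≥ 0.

The region D is 0 ≤ r ≤ 6, 0 ≤ θ ≤ π in polar coordinates, where x = r cos(θ), y = r sin(θ), and dA = r dr dθ.

Under the substitution, the integrand becomes 20exp(-r^2), so

    ∬_D (20exp(-x^2 - y^2)) dA = ∫_{0}^{π} ∫_{0}^{6} (20exp(-r^2)) · r dr dθ.

Inner integral (in r): ∫_{0}^{6} (20exp(-r^2)) · r dr = 10 - 10exp(-36).

Outer integral (in θ): ∫_{0}^{π} (10 - 10exp(-36)) dθ = -10π exp(-36) + 10π.

Therefore ∬_D (20exp(-x^2 - y^2)) dA = -10π exp(-36) + 10π.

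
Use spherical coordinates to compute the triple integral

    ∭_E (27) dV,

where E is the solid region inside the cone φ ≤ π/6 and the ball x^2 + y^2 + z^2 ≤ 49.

In spherical coordinates, x = ρ sin(φ) cos(θ), y = ρ sin(φ) sin(θ), z = ρ cos(φ), and dV = ρ^2 sin(φ) dρ dφ dθ.

The integrand becomes 27, so

    ∭_E (27) dV = ∫_{0}^{2π} ∫_{0}^{π/6} ∫_{0}^{7} (27) · ρ^2 sin(φ) dρ dφ dθ.

Inner (ρ): 3087sin(φ).
Middle (φ): 3087 - 3087sqrt(3)/2.
Outer (θ): 3087π (2 - sqrt(3)).

Therefore the triple integral equals 3087π (2 - sqrt(3)).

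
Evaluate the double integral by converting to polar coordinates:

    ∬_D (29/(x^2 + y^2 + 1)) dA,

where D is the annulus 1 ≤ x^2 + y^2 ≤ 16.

The region D is 1 ≤ r ≤ 4, 0 ≤ θ ≤ 2π in polar coordinates, where x = r cos(θ), y = r sin(θ), and dA = r dr dθ.

Under the substitution, the integrand becomes 29/(r^2 + 1), so

    ∬_D (29/(x^2 + y^2 + 1)) dA = ∫_{0}^{2π} ∫_{1}^{4} (29/(r^2 + 1)) · r dr dθ.

Inner integral (in r): ∫_{1}^{4} (29/(r^2 + 1)) · r dr = log(168377826559400929sqrt(34)/32768).

Outer integral (in θ): ∫_{0}^{2π} (log(168377826559400929sqrt(34)/32768)) dθ = log((168377826559400929sqrt(34)/32768)^(2π)).

Therefore ∬_D (29/(x^2 + y^2 + 1)) dA = log((168377826559400929sqrt(34)/32768)^(2π)).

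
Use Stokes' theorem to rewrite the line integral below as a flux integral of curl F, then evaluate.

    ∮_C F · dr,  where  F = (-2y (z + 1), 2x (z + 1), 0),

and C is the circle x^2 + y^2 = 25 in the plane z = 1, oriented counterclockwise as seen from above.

Let S be the flat disk x^2 + y^2 ≤ 25 in the plane z = 1, with upward unit normal n̂ = ẑ. By Stokes' theorem,

    ∮_C F · dr = ∬_S (∇ × F) · n̂ dS = ∬_D (curl F)_z dA,

where D is the disk x^2 + y^2 ≤ 25.

Compute the curl of F = (-2y (z + 1), 2x (z + 1), 0):
    (∇ × F)_x = ∂F_z/∂y - ∂F_y/∂z = -2x,
    (∇ × F)_y = ∂F_x/∂z - ∂F_z/∂x = -2y,
    (∇ × F)_z = ∂F_y/∂x - ∂F_x/∂y = 4z + 4.

On z = 1, (curl F)_z = 8.

Convert to polar (x = r cos θ, y = r sin θ, dA = r dr dθ); the integrand becomes 8, so

    ∬_D (curl F)_z dA = ∫_0^{2π} ∫_0^{5} (8) · r dr dθ.

Inner (r from 0 to 5): 100.
Outer (θ from 0 to 2π): 200π.

Therefore ∮_C F · dr = 200π.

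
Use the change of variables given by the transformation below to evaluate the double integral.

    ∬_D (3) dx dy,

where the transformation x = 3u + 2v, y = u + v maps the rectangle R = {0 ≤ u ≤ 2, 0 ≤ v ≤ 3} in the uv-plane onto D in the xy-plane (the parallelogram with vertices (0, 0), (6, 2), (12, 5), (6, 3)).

Compute the Jacobian determinant of (x, y) with respect to (u, v):

    ∂(x,y)/∂(u,v) = | 3  2 | = (3)(1) - (2)(1) = 1.
                   | 1  1 |

Its absolute value is |J| = 1 (the area scaling factor).

Substituting x = 3u + 2v, y = u + v into the integrand,

    3 → 3,

so the integral becomes

    ∬_R (3) · |J| du dv = ∫_0^2 ∫_0^3 (3) dv du.

Inner (v): 9.
Outer (u): 18.

Therefore ∬_D (3) dx dy = 18.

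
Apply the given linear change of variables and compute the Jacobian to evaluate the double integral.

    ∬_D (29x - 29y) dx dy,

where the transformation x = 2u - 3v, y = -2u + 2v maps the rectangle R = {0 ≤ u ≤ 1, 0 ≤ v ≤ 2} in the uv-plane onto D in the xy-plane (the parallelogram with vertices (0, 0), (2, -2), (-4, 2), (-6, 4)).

Compute the Jacobian determinant of (x, y) with respect to (u, v):

    ∂(x,y)/∂(u,v) = | 2  -3 | = (2)(2) - (-3)(-2) = -2.
                   | -2  2 |

Its absolute value is |J| = 2 (the area scaling factor).

Substituting x = 2u - 3v, y = -2u + 2v into the integrand,

    29x - 29y → 116u - 145v,

so the integral becomes

    ∬_R (116u - 145v) · |J| du dv = ∫_0^1 ∫_0^2 (232u - 290v) dv du.

Inner (v): 464u - 580.
Outer (u): -348.

Therefore ∬_D (29x - 29y) dx dy = -348.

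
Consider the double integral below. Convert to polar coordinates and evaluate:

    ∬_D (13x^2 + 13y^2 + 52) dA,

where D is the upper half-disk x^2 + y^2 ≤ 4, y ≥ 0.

The region D is 0 ≤ r ≤ 2, 0 ≤ θ ≤ π in polar coordinates, where x = r cos(θ), y = r sin(θ), and dA = r dr dθ.

Under the substitution, the integrand becomes 13r^2 + 52, so

    ∬_D (13x^2 + 13y^2 + 52) dA = ∫_{0}^{π} ∫_{0}^{2} (13r^2 + 52) · r dr dθ.

Inner integral (in r): ∫_{0}^{2} (13r^2 + 52) · r dr = 156.

Outer integral (in θ): ∫_{0}^{π} (156) dθ = 156π.

Therefore ∬_D (13x^2 + 13y^2 + 52) dA = 156π.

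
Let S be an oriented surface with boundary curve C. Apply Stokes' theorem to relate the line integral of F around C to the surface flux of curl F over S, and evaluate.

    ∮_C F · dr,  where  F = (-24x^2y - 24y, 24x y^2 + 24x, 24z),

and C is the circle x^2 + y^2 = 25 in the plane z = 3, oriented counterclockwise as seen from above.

Let S be the flat disk x^2 + y^2 ≤ 25 in the plane z = 3, with upward unit normal n̂ = ẑ. By Stokes' theorem,

    ∮_C F · dr = ∬_S (∇ × F) · n̂ dS = ∬_D (curl F)_z dA,

where D is the disk x^2 + y^2 ≤ 25.

Compute the curl of F = (-24x^2y - 24y, 24x y^2 + 24x, 24z):
    (∇ × F)_x = ∂F_z/∂y - ∂F_y/∂z = 0,
    (∇ × F)_y = ∂F_x/∂z - ∂F_z/∂x = 0,
    (∇ × F)_z = ∂F_y/∂x - ∂F_x/∂y = 24x^2 + 24y^2 + 48.

On z = 3, (curl F)_z = 24x^2 + 24y^2 + 48.

Convert to polar (x = r cos θ, y = r sin θ, dA = r dr dθ); the integrand becomes 24r^2 + 48, so

    ∬_D (curl F)_z dA = ∫_0^{2π} ∫_0^{5} (24r^2 + 48) · r dr dθ.

Inner (r from 0 to 5): 4350.
Outer (θ from 0 to 2π): 8700π.

Therefore ∮_C F · dr = 8700π.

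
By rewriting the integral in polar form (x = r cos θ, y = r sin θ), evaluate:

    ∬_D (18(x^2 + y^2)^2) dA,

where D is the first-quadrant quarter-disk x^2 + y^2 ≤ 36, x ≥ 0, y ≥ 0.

The region D is 0 ≤ r ≤ 6, 0 ≤ θ ≤ π/2 in polar coordinates, where x = r cos(θ), y = r sin(θ), and dA = r dr dθ.

Under the substitution, the integrand becomes 18r^4, so

    ∬_D (18(x^2 + y^2)^2) dA = ∫_{0}^{π/2} ∫_{0}^{6} (18r^4) · r dr dθ.

Inner integral (in r): ∫_{0}^{6} (18r^4) · r dr = 139968.

Outer integral (in θ): ∫_{0}^{π/2} (139968) dθ = 69984π.

Therefore ∬_D (18(x^2 + y^2)^2) dA = 69984π.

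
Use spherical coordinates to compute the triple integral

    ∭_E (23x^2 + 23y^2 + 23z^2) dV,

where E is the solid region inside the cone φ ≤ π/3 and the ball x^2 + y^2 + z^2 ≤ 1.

In spherical coordinates, x = ρ sin(φ) cos(θ), y = ρ sin(φ) sin(θ), z = ρ cos(φ), and dV = ρ^2 sin(φ) dρ dφ dθ.

The integrand becomes 23ρ^2, so

    ∭_E (23x^2 + 23y^2 + 23z^2) dV = ∫_{0}^{2π} ∫_{0}^{π/3} ∫_{0}^{1} (23ρ^2) · ρ^2 sin(φ) dρ dφ dθ.

Inner (ρ): 23sin(φ)/5.
Middle (φ): 23/10.
Outer (θ): 23π/5.

Therefore the triple integral equals 23π/5.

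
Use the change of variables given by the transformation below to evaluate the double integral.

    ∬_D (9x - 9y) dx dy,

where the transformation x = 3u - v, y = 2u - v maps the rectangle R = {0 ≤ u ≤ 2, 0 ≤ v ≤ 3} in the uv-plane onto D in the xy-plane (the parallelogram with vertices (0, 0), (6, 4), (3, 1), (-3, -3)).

Compute the Jacobian determinant of (x, y) with respect to (u, v):

    ∂(x,y)/∂(u,v) = | 3  -1 | = (3)(-1) - (-1)(2) = -1.
                   | 2  -1 |

Its absolute value is |J| = 1 (the area scaling factor).

Substituting x = 3u - v, y = 2u - v into the integrand,

    9x - 9y → 9u,

so the integral becomes

    ∬_R (9u) · |J| du dv = ∫_0^2 ∫_0^3 (9u) dv du.

Inner (v): 27u.
Outer (u): 54.

Therefore ∬_D (9x - 9y) dx dy = 54.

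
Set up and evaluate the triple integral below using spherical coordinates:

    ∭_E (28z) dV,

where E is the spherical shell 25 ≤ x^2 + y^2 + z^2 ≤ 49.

In spherical coordinates, x = ρ sin(φ) cos(θ), y = ρ sin(φ) sin(θ), z = ρ cos(φ), and dV = ρ^2 sin(φ) dρ dφ dθ.

The integrand becomes 28ρ cos(φ), so

    ∭_E (28z) dV = ∫_{0}^{2π} ∫_{0}^{π} ∫_{5}^{7} (28ρ cos(φ)) · ρ^2 sin(φ) dρ dφ dθ.

Inner (ρ): 6216sin(2φ).
Middle (φ): 0.
Outer (θ): 0.

Therefore the triple integral equals 0.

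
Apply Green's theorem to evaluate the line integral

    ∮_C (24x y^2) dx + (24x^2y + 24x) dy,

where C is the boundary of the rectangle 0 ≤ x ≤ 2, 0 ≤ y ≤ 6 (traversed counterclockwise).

Green's theorem converts the closed line integral into a double integral over the enclosed region D:

    ∮_C P dx + Q dy = ∬_D (∂Q/∂x - ∂P/∂y) dA.

Here P = 24x y^2, Q = 24x^2y + 24x, so

    ∂Q/∂x = 48x y + 24,    ∂P/∂y = 48x y,
    ∂Q/∂x - ∂P/∂y = 24.

D is the region 0 ≤ x ≤ 2, 0 ≤ y ≤ 6. Evaluating the double integral:

    ∬_D (24) dA = ∫_0^{2} ∫_0^{6} (24) dy dx.

Inner (y from 0 to 6): 144.
Outer (x from 0 to 2): 288.

Therefore ∮_C P dx + Q dy = 288.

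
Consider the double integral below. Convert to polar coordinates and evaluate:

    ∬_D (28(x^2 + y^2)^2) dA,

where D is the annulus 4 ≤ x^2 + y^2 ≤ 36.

The region D is 2 ≤ r ≤ 6, 0 ≤ θ ≤ 2π in polar coordinates, where x = r cos(θ), y = r sin(θ), and dA = r dr dθ.

Under the substitution, the integrand becomes 28r^4, so

    ∬_D (28(x^2 + y^2)^2) dA = ∫_{0}^{2π} ∫_{2}^{6} (28r^4) · r dr dθ.

Inner integral (in r): ∫_{2}^{6} (28r^4) · r dr = 652288/3.

Outer integral (in θ): ∫_{0}^{2π} (652288/3) dθ = 1304576π/3.

Therefore ∬_D (28(x^2 + y^2)^2) dA = 1304576π/3.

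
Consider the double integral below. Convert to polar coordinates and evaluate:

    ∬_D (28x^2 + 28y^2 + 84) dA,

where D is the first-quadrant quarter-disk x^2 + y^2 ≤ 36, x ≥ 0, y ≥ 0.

The region D is 0 ≤ r ≤ 6, 0 ≤ θ ≤ π/2 in polar coordinates, where x = r cos(θ), y = r sin(θ), and dA = r dr dθ.

Under the substitution, the integrand becomes 28r^2 + 84, so

    ∬_D (28x^2 + 28y^2 + 84) dA = ∫_{0}^{π/2} ∫_{0}^{6} (28r^2 + 84) · r dr dθ.

Inner integral (in r): ∫_{0}^{6} (28r^2 + 84) · r dr = 10584.

Outer integral (in θ): ∫_{0}^{π/2} (10584) dθ = 5292π.

Therefore ∬_D (28x^2 + 28y^2 + 84) dA = 5292π.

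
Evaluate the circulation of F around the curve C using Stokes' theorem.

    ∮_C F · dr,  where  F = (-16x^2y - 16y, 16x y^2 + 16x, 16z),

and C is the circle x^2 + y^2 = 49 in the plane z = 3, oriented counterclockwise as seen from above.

Let S be the flat disk x^2 + y^2 ≤ 49 in the plane z = 3, with upward unit normal n̂ = ẑ. By Stokes' theorem,

    ∮_C F · dr = ∬_S (∇ × F) · n̂ dS = ∬_D (curl F)_z dA,

where D is the disk x^2 + y^2 ≤ 49.

Compute the curl of F = (-16x^2y - 16y, 16x y^2 + 16x, 16z):
    (∇ × F)_x = ∂F_z/∂y - ∂F_y/∂z = 0,
    (∇ × F)_y = ∂F_x/∂z - ∂F_z/∂x = 0,
    (∇ × F)_z = ∂F_y/∂x - ∂F_x/∂y = 16x^2 + 16y^2 + 32.

On z = 3, (curl F)_z = 16x^2 + 16y^2 + 32.

Convert to polar (x = r cos θ, y = r sin θ, dA = r dr dθ); the integrand becomes 16r^2 + 32, so

    ∬_D (curl F)_z dA = ∫_0^{2π} ∫_0^{7} (16r^2 + 32) · r dr dθ.

Inner (r from 0 to 7): 10388.
Outer (θ from 0 to 2π): 20776π.

Therefore ∮_C F · dr = 20776π.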